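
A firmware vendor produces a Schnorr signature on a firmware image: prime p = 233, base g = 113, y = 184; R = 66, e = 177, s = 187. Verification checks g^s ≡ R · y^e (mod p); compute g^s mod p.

Squares mod 233: 113^1≡113, 113^2≡187, 113^4≡19, 113^8≡128, 113^16≡74, 113^32≡117, 113^64≡175, 113^128≡102
187 = 128 + 32 + 16 + 8 + 2 + 1, so 113^187 ≡ 102·117·74·128·187·113 ≡ 124 (mod 233)

124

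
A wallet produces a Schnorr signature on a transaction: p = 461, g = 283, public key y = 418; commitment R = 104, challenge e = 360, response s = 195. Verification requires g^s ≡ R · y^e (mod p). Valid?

no

g^s mod p:
Squares mod 461: 283^1≡283, 283^2≡336, 283^4≡412, 283^8≡96, 283^16≡457, 283^32≡16, 283^64≡256, 283^128≡74
195 = 128 + 64 + 2 + 1, so 283^195 ≡ 74·256·336·283 ≡ 175 (mod 461)
R · y^e mod p:
Squares mod 461: 418^1≡418, 418^2≡5, 418^4≡25, 418^8≡164, 418^16≡158, 418^32≡70, 418^64≡290, 418^128≡198, 418^256≡19
360 = 256 + 64 + 32 + 8, so 418^360 ≡ 19·290·70·164 ≡ 68 (mod 461)
104·68 = 7072 ≡ 157 (mod 461)
175 ≠ 157; the check fails.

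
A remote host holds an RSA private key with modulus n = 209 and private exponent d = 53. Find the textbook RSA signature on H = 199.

Squares mod 209: H^1≡199, H^2≡100, H^4≡177, H^8≡188, H^16≡23, H^32≡111
53 = 32 + 16 + 4 + 1, so H^53 ≡ 111·23·177·199 ≡ 188 (mod 209)

188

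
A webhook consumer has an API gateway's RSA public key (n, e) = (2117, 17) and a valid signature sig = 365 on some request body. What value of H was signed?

Squares mod 2117: sig^1≡365, sig^2≡1971, sig^4≡146, sig^8≡146, sig^16≡146
17 = 16 + 1, so sig^17 ≡ 146·365 ≡ 365 (mod 2117)

365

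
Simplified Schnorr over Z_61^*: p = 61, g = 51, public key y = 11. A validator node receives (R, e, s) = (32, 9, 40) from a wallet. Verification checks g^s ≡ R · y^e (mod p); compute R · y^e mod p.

47

11^9 mod 61 = 11
R · y^e ≡ 32·11 = 352 ≡ 47 (mod 61)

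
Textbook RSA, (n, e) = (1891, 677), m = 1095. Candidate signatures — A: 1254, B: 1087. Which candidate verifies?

Candidate A: Squares mod 1891: 1254^1≡1254, 1254^2≡1095, 1254^4≡131, 1254^8≡142, 1254^16≡1254, 1254^32≡1095, 1254^64≡131, 1254^128≡142, 1254^256≡1254, 1254^512≡1095; 677 = 512 + 128 + 32 + 4 + 1, so 1254^677 ≡ 1095·142·1095·131·1254 ≡ 1095 (mod 1891)
  → matches m = 1095
Candidate B: Squares mod 1891: 1087^1≡1087, 1087^2≡1585, 1087^4≡977, 1087^8≡1465, 1087^16≡1831, 1087^32≡1709, 1087^64≡977, 1087^128≡1465, 1087^256≡1831, 1087^512≡1709; 677 = 512 + 128 + 32 + 4 + 1, so 1087^677 ≡ 1709·1465·1709·977·1087 ≡ 965 (mod 1891)

A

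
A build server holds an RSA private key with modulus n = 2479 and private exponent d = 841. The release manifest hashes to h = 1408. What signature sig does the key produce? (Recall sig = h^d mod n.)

h^841 mod 2479 = 2346

2346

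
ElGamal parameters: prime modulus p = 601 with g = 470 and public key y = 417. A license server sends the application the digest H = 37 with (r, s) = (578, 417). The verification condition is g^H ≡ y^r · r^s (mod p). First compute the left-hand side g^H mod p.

470^2 = 220900 ≡ 333
470^4 ≡ 333^2 = 110889 ≡ 305
470^8 ≡ 305^2 = 93025 ≡ 471
470^16 ≡ 471^2 = 221841 ≡ 72
470^32 ≡ 72^2 = 5184 ≡ 376
37 = 32 + 4 + 1, so 470^37 ≡ 376·305·470 ≡ 117 (mod 601)

117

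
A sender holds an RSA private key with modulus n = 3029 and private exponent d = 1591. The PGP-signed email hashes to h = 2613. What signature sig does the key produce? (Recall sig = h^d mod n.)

1846

h^2 ≡ 2613^2 = 6827769 ≡ 403
h^4 ≡ 403^2 = 162409 ≡ 1872
h^8 ≡ 1872^2 = 3504384 ≡ 2860
h^16 ≡ 2860^2 = 8179600 ≡ 1300
h^32 ≡ 1300^2 = 1690000 ≡ 2847
h^64 ≡ 2847^2 = 8105409 ≡ 2834
h^128 ≡ 2834^2 = 8031556 ≡ 1677
h^256 ≡ 1677^2 = 2812329 ≡ 1417
h^512 ≡ 1417^2 = 2007889 ≡ 2691
h^1024 ≡ 2691^2 = 7241481 ≡ 2171
1591 = 1024 + 512 + 32 + 16 + 4 + 2 + 1, so h^1591 ≡ 2171·2691·2847·1300·1872·403·2613 ≡ 1846 (mod 3029)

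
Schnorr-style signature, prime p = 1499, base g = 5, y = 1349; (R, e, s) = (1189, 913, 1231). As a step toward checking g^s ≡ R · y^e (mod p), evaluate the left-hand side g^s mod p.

1359

5^1231 mod 1499 = 1359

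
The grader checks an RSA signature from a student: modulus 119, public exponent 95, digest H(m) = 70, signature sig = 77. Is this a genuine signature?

genuine

sig^2 ≡ 77^2 = 5929 ≡ 98
sig^4 ≡ 98^2 = 9604 ≡ 84
sig^8 ≡ 84^2 = 7056 ≡ 35
sig^16 ≡ 35^2 = 1225 ≡ 35
sig^32 ≡ 35^2 = 1225 ≡ 35
sig^64 ≡ 35^2 = 1225 ≡ 35
95 = 64 + 16 + 8 + 4 + 2 + 1, so sig^95 ≡ 35·35·35·84·98·77 ≡ 70 (mod 119)
Since 70 equals the digest 70, verification succeeds.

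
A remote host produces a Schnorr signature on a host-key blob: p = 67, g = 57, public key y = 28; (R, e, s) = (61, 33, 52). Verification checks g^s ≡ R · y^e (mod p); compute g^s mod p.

6

Squares mod 67: 57^1≡57, 57^2≡33, 57^4≡17, 57^8≡21, 57^16≡39, 57^32≡47
52 = 32 + 16 + 4, so 57^52 ≡ 47·39·17 ≡ 6 (mod 67)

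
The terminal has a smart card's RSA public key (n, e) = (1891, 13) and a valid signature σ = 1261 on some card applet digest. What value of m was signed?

σ^2 ≡ 1261^2 = 1590121 ≡ 1681
σ^4 ≡ 1681^2 = 2825761 ≡ 607
σ^8 ≡ 607^2 = 368449 ≡ 1595
13 = 8 + 4 + 1, so σ^13 ≡ 1595·607·1261 ≡ 1882 (mod 1891)

1882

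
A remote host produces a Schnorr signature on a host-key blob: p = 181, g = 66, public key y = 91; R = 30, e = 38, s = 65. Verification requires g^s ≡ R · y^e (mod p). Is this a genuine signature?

g^s mod p:
66^65 mod 181 = 17
R · y^e mod p:
91^38 mod 181 = 79
30·79 = 2370 ≡ 17 (mod 181)
17 ≡ 17 (mod 181); signature holds.

genuine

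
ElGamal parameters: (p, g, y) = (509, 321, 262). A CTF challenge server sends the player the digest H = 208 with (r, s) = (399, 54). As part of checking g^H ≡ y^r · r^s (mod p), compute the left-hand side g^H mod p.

289

321^2 = 103041 ≡ 223
321^4 ≡ 223^2 = 49729 ≡ 356
321^8 ≡ 356^2 = 126736 ≡ 504
321^16 ≡ 504^2 = 254016 ≡ 25
321^32 ≡ 25^2 = 625 ≡ 116
321^64 ≡ 116^2 = 13456 ≡ 222
321^128 ≡ 222^2 = 49284 ≡ 420
208 = 128 + 64 + 16, so 321^208 ≡ 420·222·25 ≡ 289 (mod 509)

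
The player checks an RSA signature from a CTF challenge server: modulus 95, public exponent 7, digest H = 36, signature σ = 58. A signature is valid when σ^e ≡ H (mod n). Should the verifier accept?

reject

Squares mod 95: σ^1≡58, σ^2≡39, σ^4≡1
7 = 4 + 2 + 1, so σ^7 ≡ 1·39·58 ≡ 77 (mod 95)
The recovered value 77 does not match the digest 36.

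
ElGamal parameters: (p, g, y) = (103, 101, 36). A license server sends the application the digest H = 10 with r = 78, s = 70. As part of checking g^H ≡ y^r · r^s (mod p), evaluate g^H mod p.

97

Squares mod 103: 101^1≡101, 101^2≡4, 101^4≡16, 101^8≡50
10 = 8 + 2, so 101^10 ≡ 50·4 ≡ 97 (mod 103)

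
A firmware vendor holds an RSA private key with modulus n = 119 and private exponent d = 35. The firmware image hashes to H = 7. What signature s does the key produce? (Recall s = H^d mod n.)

105

H^2 ≡ 7^2 = 49
H^4 ≡ 49^2 = 2401 ≡ 21
H^8 ≡ 21^2 = 441 ≡ 84
H^16 ≡ 84^2 = 7056 ≡ 35
H^32 ≡ 35^2 = 1225 ≡ 35
35 = 32 + 2 + 1, so H^35 ≡ 35·49·7 ≡ 105 (mod 119)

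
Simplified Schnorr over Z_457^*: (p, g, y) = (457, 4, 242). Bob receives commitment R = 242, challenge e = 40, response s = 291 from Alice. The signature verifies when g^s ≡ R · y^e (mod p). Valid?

g^s mod p:
Squares mod 457: 4^1≡4, 4^2≡16, 4^4≡256, 4^8≡185, 4^16≡407, 4^32≡215, 4^64≡68, 4^128≡54, 4^256≡174
291 = 256 + 32 + 2 + 1, so 4^291 ≡ 174·215·16·4 ≡ 17 (mod 457)
R · y^e mod p:
Squares mod 457: 242^1≡242, 242^2≡68, 242^4≡54, 242^8≡174, 242^16≡114, 242^32≡200
40 = 32 + 8, so 242^40 ≡ 200·174 ≡ 68 (mod 457)
242·68 = 16456 ≡ 4 (mod 457)
17 ≠ 4; the check fails.

no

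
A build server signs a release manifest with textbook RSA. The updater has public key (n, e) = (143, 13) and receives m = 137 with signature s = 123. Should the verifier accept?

reject

s^2 ≡ 123^2 = 15129 ≡ 114
s^4 ≡ 114^2 = 12996 ≡ 126
s^8 ≡ 126^2 = 15876 ≡ 3
13 = 8 + 4 + 1, so s^13 ≡ 3·126·123 ≡ 19 (mod 143)
19 ≠ 137, so verification fails.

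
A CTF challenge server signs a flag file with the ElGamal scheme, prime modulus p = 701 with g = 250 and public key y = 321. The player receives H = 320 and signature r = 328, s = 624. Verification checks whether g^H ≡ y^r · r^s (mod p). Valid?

Left side g^H mod p:
Squares mod 701: 250^1≡250, 250^2≡111, 250^4≡404, 250^8≡584, 250^16≡370, 250^32≡205, 250^64≡666, 250^128≡524, 250^256≡485
320 = 256 + 64, so 250^320 ≡ 485·666 ≡ 550 (mod 701)
Right side y^r · r^s mod p:
Squares mod 701: 321^1≡321, 321^2≡695, 321^4≡36, 321^8≡595, 321^16≡20, 321^32≡400, 321^64≡172, 321^128≡142, 321^256≡536
328 = 256 + 64 + 8, so 321^328 ≡ 536·172·595 ≡ 289 (mod 701)
Squares mod 701: 328^1≡328, 328^2≡331, 328^4≡205, 328^8≡666, 328^16≡524, 328^32≡485, 328^64≡390, 328^128≡684, 328^256≡289, 328^512≡102
624 = 512 + 64 + 32 + 16, so 328^624 ≡ 102·390·485·524 ≡ 390 (mod 701)
289·390 = 112710 ≡ 550 (mod 701)
550 ≡ 550 (mod 701), so the signature is genuine.

yes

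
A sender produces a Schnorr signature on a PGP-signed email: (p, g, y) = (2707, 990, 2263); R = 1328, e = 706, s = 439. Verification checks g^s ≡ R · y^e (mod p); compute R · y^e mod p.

Squares mod 2707: 2263^1≡2263, 2263^2≡2232, 2263^4≡944, 2263^8≡533, 2263^16≡2561, 2263^32≡2367, 2263^64≡1906, 2263^128≡42, 2263^256≡1764, 2263^512≡1353
706 = 512 + 128 + 64 + 2, so 2263^706 ≡ 1353·42·1906·2232 ≡ 1089 (mod 2707)
R · y^e ≡ 1328·1089 = 1446192 ≡ 654 (mod 2707)

654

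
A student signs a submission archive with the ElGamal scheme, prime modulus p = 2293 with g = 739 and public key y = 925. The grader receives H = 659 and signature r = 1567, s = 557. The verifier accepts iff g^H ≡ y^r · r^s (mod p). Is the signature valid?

invalid

Left side g^H mod p:
Squares mod 2293: 739^1≡739, 739^2≡387, 739^4≡724, 739^8≡1372, 739^16≡2124, 739^32≡1045, 739^64≡557, 739^128≡694, 739^256≡106, 739^512≡2064
659 = 512 + 128 + 16 + 2 + 1, so 739^659 ≡ 2064·694·2124·387·739 ≡ 1746 (mod 2293)
Right side y^r · r^s mod p:
Squares mod 2293: 925^1≡925, 925^2≡336, 925^4≡539, 925^8≡1603, 925^16≡1449, 925^32≡1506, 925^64≡259, 925^128≡584, 925^256≡1692, 925^512≡1200, 925^1024≡2289
1567 = 1024 + 512 + 16 + 8 + 4 + 2 + 1, so 925^1567 ≡ 2289·1200·1449·1603·539·336·925 ≡ 1543 (mod 2293)
Squares mod 2293: 1567^1≡1567, 1567^2≡1979, 1567^4≡2290, 1567^8≡9, 1567^16≡81, 1567^32≡1975, 1567^64≡232, 1567^128≡1085, 1567^256≡916, 1567^512≡2111
557 = 512 + 32 + 8 + 4 + 1, so 1567^557 ≡ 2111·1975·9·2290·1567 ≡ 672 (mod 2293)
1543·672 = 1036896 ≡ 460 (mod 2293)
1746 ≠ 460, so verification fails.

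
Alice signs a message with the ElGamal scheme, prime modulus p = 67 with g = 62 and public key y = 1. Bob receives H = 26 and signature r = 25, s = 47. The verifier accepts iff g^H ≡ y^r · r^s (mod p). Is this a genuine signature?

Left side g^H mod p:
62^2 = 3844 ≡ 25
62^4 ≡ 25^2 = 625 ≡ 22
62^8 ≡ 22^2 = 484 ≡ 15
62^16 ≡ 15^2 = 225 ≡ 24
26 = 16 + 8 + 2, so 62^26 ≡ 24·15·25 ≡ 22 (mod 67)
Right side y^r · r^s mod p:
1^2 = 1
1^4 ≡ 1^2 = 1
1^8 ≡ 1^2 = 1
1^16 ≡ 1^2 = 1
25 = 16 + 8 + 1, so 1^25 ≡ 1·1·1 ≡ 1 (mod 67)
25^2 = 625 ≡ 22
25^4 ≡ 22^2 = 484 ≡ 15
25^8 ≡ 15^2 = 225 ≡ 24
25^16 ≡ 24^2 = 576 ≡ 40
25^32 ≡ 40^2 = 1600 ≡ 59
47 = 32 + 8 + 4 + 2 + 1, so 25^47 ≡ 59·24·15·22·25 ≡ 14 (mod 67)
1·14 = 14 ≡ 14 (mod 67)
22 ≠ 14, so verification fails.

forged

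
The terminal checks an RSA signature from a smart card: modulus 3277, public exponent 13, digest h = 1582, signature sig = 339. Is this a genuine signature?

genuine

sig^2 ≡ 339^2 = 114921 ≡ 226
sig^4 ≡ 226^2 = 51076 ≡ 1921
sig^8 ≡ 1921^2 = 3690241 ≡ 339
13 = 8 + 4 + 1, so sig^13 ≡ 339·1921·339 ≡ 1582 (mod 3277)
sig^13 mod 3277 = 1582 matches h.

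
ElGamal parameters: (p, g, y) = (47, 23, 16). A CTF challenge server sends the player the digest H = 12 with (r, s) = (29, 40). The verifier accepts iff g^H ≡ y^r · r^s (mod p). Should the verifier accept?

Left side g^H mod p:
23^2 = 529 ≡ 12
23^4 ≡ 12^2 = 144 ≡ 3
23^8 ≡ 3^2 = 9
12 = 8 + 4, so 23^12 ≡ 9·3 ≡ 27 (mod 47)
Right side y^r · r^s mod p:
16^2 = 256 ≡ 21
16^4 ≡ 21^2 = 441 ≡ 18
16^8 ≡ 18^2 = 324 ≡ 42
16^16 ≡ 42^2 = 1764 ≡ 25
29 = 16 + 8 + 4 + 1, so 16^29 ≡ 25·42·18·16 ≡ 2 (mod 47)
29^2 = 841 ≡ 42
29^4 ≡ 42^2 = 1764 ≡ 25
29^8 ≡ 25^2 = 625 ≡ 14
29^16 ≡ 14^2 = 196 ≡ 8
29^32 ≡ 8^2 = 64 ≡ 17
40 = 32 + 8, so 29^40 ≡ 17·14 ≡ 3 (mod 47)
2·3 = 6 ≡ 6 (mod 47)
27 ≠ 6, so verification fails.

reject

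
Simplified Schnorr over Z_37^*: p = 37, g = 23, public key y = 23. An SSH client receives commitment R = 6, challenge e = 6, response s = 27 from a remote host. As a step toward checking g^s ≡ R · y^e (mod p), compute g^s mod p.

31

Squares mod 37: 23^1≡23, 23^2≡11, 23^4≡10, 23^8≡26, 23^16≡10
27 = 16 + 8 + 2 + 1, so 23^27 ≡ 10·26·11·23 ≡ 31 (mod 37)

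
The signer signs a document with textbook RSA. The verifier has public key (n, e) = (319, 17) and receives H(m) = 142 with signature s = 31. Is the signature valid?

s^2 ≡ 31^2 = 961 ≡ 4
s^4 ≡ 4^2 = 16
s^8 ≡ 16^2 = 256
s^16 ≡ 256^2 = 65536 ≡ 141
17 = 16 + 1, so s^17 ≡ 141·31 ≡ 224 (mod 319)
s^17 mod 319 = 224, but H(m) = 142.

invalid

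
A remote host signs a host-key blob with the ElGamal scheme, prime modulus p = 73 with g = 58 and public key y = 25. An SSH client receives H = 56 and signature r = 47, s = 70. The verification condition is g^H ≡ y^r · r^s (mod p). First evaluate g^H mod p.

16

58^2 = 3364 ≡ 6
58^4 ≡ 6^2 = 36
58^8 ≡ 36^2 = 1296 ≡ 55
58^16 ≡ 55^2 = 3025 ≡ 32
58^32 ≡ 32^2 = 1024 ≡ 2
56 = 32 + 16 + 8, so 58^56 ≡ 2·32·55 ≡ 16 (mod 73)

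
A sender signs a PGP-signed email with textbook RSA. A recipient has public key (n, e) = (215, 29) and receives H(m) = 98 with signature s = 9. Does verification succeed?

fails

Squares mod 215: s^1≡9, s^2≡81, s^4≡111, s^8≡66, s^16≡56
29 = 16 + 8 + 4 + 1, so s^29 ≡ 56·66·111·9 ≡ 109 (mod 215)
s^29 mod 215 = 109, but H(m) = 98.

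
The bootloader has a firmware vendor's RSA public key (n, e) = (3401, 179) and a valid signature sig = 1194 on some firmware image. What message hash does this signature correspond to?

120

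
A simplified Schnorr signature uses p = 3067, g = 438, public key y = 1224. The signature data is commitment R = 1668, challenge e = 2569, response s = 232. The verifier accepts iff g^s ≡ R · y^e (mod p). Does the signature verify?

g^s mod p:
438^2 = 191844 ≡ 1690
438^4 ≡ 1690^2 = 2856100 ≡ 723
438^8 ≡ 723^2 = 522729 ≡ 1339
438^16 ≡ 1339^2 = 1792921 ≡ 1793
438^32 ≡ 1793^2 = 3214849 ≡ 633
438^64 ≡ 633^2 = 400689 ≡ 1979
438^128 ≡ 1979^2 = 3916441 ≡ 2949
232 = 128 + 64 + 32 + 8, so 438^232 ≡ 2949·1979·633·1339 ≡ 1468 (mod 3067)
R · y^e mod p:
1224^2 = 1498176 ≡ 1480
1224^4 ≡ 1480^2 = 2190400 ≡ 562
1224^8 ≡ 562^2 = 315844 ≡ 3010
1224^16 ≡ 3010^2 = 9060100 ≡ 182
1224^32 ≡ 182^2 = 33124 ≡ 2454
1224^64 ≡ 2454^2 = 6022116 ≡ 1595
1224^128 ≡ 1595^2 = 2544025 ≡ 1482
1224^256 ≡ 1482^2 = 2196324 ≡ 352
1224^512 ≡ 352^2 = 123904 ≡ 1224
1224^1024 ≡ 1224^2 = 1498176 ≡ 1480
1224^2048 ≡ 1480^2 = 2190400 ≡ 562
2569 = 2048 + 512 + 8 + 1, so 1224^2569 ≡ 562·1224·3010·1224 ≡ 2433 (mod 3067)
1668·2433 = 4058244 ≡ 603 (mod 3067)
1468 ≠ 603; the check fails.

does not verify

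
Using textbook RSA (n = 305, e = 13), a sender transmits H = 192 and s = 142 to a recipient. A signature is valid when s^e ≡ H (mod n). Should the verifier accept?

accept

s^13 mod 305 = 192
192 = H, so the signature checks out.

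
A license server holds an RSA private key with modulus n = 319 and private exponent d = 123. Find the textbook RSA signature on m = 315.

24

Squares mod 319: m^1≡315, m^2≡16, m^4≡256, m^8≡141, m^16≡103, m^32≡82, m^64≡25
123 = 64 + 32 + 16 + 8 + 2 + 1, so m^123 ≡ 25·82·103·141·16·315 ≡ 24 (mod 319)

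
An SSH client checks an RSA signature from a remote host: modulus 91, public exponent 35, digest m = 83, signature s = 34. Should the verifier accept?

accept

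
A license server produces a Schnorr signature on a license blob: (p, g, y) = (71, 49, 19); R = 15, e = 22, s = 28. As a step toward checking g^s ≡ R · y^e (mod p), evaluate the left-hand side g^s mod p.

49^2 = 2401 ≡ 58
49^4 ≡ 58^2 = 3364 ≡ 27
49^8 ≡ 27^2 = 729 ≡ 19
49^16 ≡ 19^2 = 361 ≡ 6
28 = 16 + 8 + 4, so 49^28 ≡ 6·19·27 ≡ 25 (mod 71)

25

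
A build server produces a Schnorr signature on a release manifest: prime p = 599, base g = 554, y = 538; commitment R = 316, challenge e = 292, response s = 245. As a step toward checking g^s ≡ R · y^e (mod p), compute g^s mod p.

Squares mod 599: 554^1≡554, 554^2≡228, 554^4≡470, 554^8≡468, 554^16≡389, 554^32≡373, 554^64≡161, 554^128≡164
245 = 128 + 64 + 32 + 16 + 4 + 1, so 554^245 ≡ 164·161·373·389·470·554 ≡ 219 (mod 599)

219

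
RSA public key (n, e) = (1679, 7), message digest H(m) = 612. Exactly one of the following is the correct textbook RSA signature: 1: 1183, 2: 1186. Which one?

1

Candidate 1: 1183^2 = 1399489 ≡ 882; 1183^4 ≡ 882^2 = 777924 ≡ 547; 7 = 4 + 2 + 1, so 1183^7 ≡ 547·882·1183 ≡ 612 (mod 1679)
  → matches H(m) = 612
Candidate 2: 1186^2 = 1406596 ≡ 1273; 1186^4 ≡ 1273^2 = 1620529 ≡ 294; 7 = 4 + 2 + 1, so 1186^7 ≡ 294·1273·1186 ≡ 860 (mod 1679)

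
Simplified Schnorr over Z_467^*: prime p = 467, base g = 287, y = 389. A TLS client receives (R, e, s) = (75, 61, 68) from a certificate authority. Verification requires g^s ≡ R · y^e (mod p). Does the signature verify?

verifies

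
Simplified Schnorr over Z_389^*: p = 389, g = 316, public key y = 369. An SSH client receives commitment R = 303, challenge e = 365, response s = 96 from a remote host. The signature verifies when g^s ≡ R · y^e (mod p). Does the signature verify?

verifies

g^s mod p:
316^2 = 99856 ≡ 272
316^4 ≡ 272^2 = 73984 ≡ 74
316^8 ≡ 74^2 = 5476 ≡ 30
316^16 ≡ 30^2 = 900 ≡ 122
316^32 ≡ 122^2 = 14884 ≡ 102
316^64 ≡ 102^2 = 10404 ≡ 290
96 = 64 + 32, so 316^96 ≡ 290·102 ≡ 16 (mod 389)
R · y^e mod p:
369^2 = 136161 ≡ 11
369^4 ≡ 11^2 = 121
369^8 ≡ 121^2 = 14641 ≡ 248
369^16 ≡ 248^2 = 61504 ≡ 42
369^32 ≡ 42^2 = 1764 ≡ 208
369^64 ≡ 208^2 = 43264 ≡ 85
369^128 ≡ 85^2 = 7225 ≡ 223
369^256 ≡ 223^2 = 49729 ≡ 326
365 = 256 + 64 + 32 + 8 + 4 + 1, so 369^365 ≡ 326·85·208·248·121·369 ≡ 36 (mod 389)
303·36 = 10908 ≡ 16 (mod 389)
16 ≡ 16 (mod 389); signature holds.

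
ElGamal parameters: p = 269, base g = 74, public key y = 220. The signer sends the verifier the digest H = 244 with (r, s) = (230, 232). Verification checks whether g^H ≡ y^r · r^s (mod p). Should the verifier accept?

Left side g^H mod p:
Squares mod 269: 74^1≡74, 74^2≡96, 74^4≡70, 74^8≡58, 74^16≡136, 74^32≡204, 74^64≡190, 74^128≡54
244 = 128 + 64 + 32 + 16 + 4, so 74^244 ≡ 54·190·204·136·70 ≡ 235 (mod 269)
Right side y^r · r^s mod p:
Squares mod 269: 220^1≡220, 220^2≡249, 220^4≡131, 220^8≡214, 220^16≡66, 220^32≡52, 220^64≡14, 220^128≡196
230 = 128 + 64 + 32 + 4 + 2, so 220^230 ≡ 196·14·52·131·249 ≡ 190 (mod 269)
Squares mod 269: 230^1≡230, 230^2≡176, 230^4≡41, 230^8≡67, 230^16≡185, 230^32≡62, 230^64≡78, 230^128≡166
232 = 128 + 64 + 32 + 8, so 230^232 ≡ 166·78·62·67 ≡ 249 (mod 269)
190·249 = 47310 ≡ 235 (mod 269)
235 ≡ 235 (mod 269), so the signature is genuine.

accept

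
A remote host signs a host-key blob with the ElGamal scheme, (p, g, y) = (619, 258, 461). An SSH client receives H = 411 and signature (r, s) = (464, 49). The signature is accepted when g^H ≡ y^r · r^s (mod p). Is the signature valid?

Left side g^H mod p:
Squares mod 619: 258^1≡258, 258^2≡331, 258^4≡617, 258^8≡4, 258^16≡16, 258^32≡256, 258^64≡541, 258^128≡513, 258^256≡94
411 = 256 + 128 + 16 + 8 + 2 + 1, so 258^411 ≡ 94·513·16·4·331·258 ≡ 548 (mod 619)
Right side y^r · r^s mod p:
Squares mod 619: 461^1≡461, 461^2≡204, 461^4≡143, 461^8≡22, 461^16≡484, 461^32≡274, 461^64≡177, 461^128≡379, 461^256≡33
464 = 256 + 128 + 64 + 16, so 461^464 ≡ 33·379·177·484 ≡ 292 (mod 619)
Squares mod 619: 464^1≡464, 464^2≡503, 464^4≡457, 464^8≡246, 464^16≡473, 464^32≡270
49 = 32 + 16 + 1, so 464^49 ≡ 270·473·464 ≡ 570 (mod 619)
292·570 = 166440 ≡ 548 (mod 619)
548 ≡ 548 (mod 619), so the signature is genuine.

valid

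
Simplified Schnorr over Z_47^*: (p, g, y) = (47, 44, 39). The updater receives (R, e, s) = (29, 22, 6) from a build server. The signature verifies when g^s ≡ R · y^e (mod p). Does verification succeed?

g^s mod p:
44^2 = 1936 ≡ 9
44^4 ≡ 9^2 = 81 ≡ 34
6 = 4 + 2, so 44^6 ≡ 34·9 ≡ 24 (mod 47)
R · y^e mod p:
39^2 = 1521 ≡ 17
39^4 ≡ 17^2 = 289 ≡ 7
39^8 ≡ 7^2 = 49 ≡ 2
39^16 ≡ 2^2 = 4
22 = 16 + 4 + 2, so 39^22 ≡ 4·7·17 ≡ 6 (mod 47)
29·6 = 174 ≡ 33 (mod 47)
24 ≠ 33; the check fails.

fails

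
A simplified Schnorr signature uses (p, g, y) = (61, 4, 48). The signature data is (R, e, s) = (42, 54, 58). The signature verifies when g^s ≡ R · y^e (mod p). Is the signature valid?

g^s mod p:
Squares mod 61: 4^1≡4, 4^2≡16, 4^4≡12, 4^8≡22, 4^16≡57, 4^32≡16
58 = 32 + 16 + 8 + 2, so 4^58 ≡ 16·57·22·16 ≡ 42 (mod 61)
R · y^e mod p:
Squares mod 61: 48^1≡48, 48^2≡47, 48^4≡13, 48^8≡47, 48^16≡13, 48^32≡47
54 = 32 + 16 + 4 + 2, so 48^54 ≡ 47·13·13·47 ≡ 1 (mod 61)
42·1 = 42 ≡ 42 (mod 61)
42 ≡ 42 (mod 61); signature holds.

valid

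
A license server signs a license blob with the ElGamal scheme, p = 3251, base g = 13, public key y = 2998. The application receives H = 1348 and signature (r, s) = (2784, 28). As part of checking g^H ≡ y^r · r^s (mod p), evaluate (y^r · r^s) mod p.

1814

2998^2 = 8988004 ≡ 2240
2998^4 ≡ 2240^2 = 5017600 ≡ 1307
2998^8 ≡ 1307^2 = 1708249 ≡ 1474
2998^16 ≡ 1474^2 = 2172676 ≡ 1008
2998^32 ≡ 1008^2 = 1016064 ≡ 1752
2998^64 ≡ 1752^2 = 3069504 ≡ 560
2998^128 ≡ 560^2 = 313600 ≡ 1504
2998^256 ≡ 1504^2 = 2262016 ≡ 2571
2998^512 ≡ 2571^2 = 6610041 ≡ 758
2998^1024 ≡ 758^2 = 574564 ≡ 2388
2998^2048 ≡ 2388^2 = 5702544 ≡ 290
2784 = 2048 + 512 + 128 + 64 + 32, so 2998^2784 ≡ 290·758·1504·560·1752 ≡ 1286 (mod 3251)
2784^2 = 7750656 ≡ 272
2784^4 ≡ 272^2 = 73984 ≡ 2462
2784^8 ≡ 2462^2 = 6061444 ≡ 1580
2784^16 ≡ 1580^2 = 2496400 ≡ 2883
28 = 16 + 8 + 4, so 2784^28 ≡ 2883·1580·2462 ≡ 1048 (mod 3251)
y^r · r^s ≡ 1286·1048 = 1347728 ≡ 1814 (mod 3251)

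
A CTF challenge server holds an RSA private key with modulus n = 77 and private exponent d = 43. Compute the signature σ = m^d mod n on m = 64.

36

m^43 mod 77 = 36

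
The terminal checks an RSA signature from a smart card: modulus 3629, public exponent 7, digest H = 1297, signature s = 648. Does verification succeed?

fails

s^7 mod 3629 = 2332
2332 ≠ 1297, so verification fails.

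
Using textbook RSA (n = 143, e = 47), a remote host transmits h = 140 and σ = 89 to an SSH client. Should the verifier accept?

reject

σ^47 mod 143 = 45
The recovered value 45 does not match the digest 140.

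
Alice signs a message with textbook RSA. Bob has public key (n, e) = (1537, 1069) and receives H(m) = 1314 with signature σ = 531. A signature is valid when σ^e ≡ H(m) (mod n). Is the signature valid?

invalid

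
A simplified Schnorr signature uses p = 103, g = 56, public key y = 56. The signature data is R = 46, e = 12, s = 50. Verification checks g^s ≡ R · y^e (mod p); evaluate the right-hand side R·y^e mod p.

56^2 = 3136 ≡ 46
56^4 ≡ 46^2 = 2116 ≡ 56
56^8 ≡ 56^2 = 3136 ≡ 46
12 = 8 + 4, so 56^12 ≡ 46·56 ≡ 1 (mod 103)
R · y^e ≡ 46·1 = 46 ≡ 46 (mod 103)

46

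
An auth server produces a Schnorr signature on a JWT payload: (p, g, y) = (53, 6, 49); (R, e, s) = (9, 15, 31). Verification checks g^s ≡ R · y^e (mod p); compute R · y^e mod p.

Squares mod 53: 49^1≡49, 49^2≡16, 49^4≡44, 49^8≡28
15 = 8 + 4 + 2 + 1, so 49^15 ≡ 28·44·16·49 ≡ 16 (mod 53)
R · y^e ≡ 9·16 = 144 ≡ 38 (mod 53)

38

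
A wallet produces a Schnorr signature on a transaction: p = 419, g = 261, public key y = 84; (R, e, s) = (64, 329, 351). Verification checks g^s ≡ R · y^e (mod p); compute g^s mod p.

261^351 mod 419 = 66

66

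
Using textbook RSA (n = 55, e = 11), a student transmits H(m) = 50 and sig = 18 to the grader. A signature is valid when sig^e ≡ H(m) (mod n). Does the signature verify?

does not verify

Squares mod 55: sig^1≡18, sig^2≡49, sig^4≡36, sig^8≡31
11 = 8 + 2 + 1, so sig^11 ≡ 31·49·18 ≡ 7 (mod 55)
The recovered value 7 does not match the digest 50.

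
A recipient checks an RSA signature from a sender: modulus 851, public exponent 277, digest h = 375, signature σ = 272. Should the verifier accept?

σ^2 ≡ 272^2 = 73984 ≡ 798
σ^4 ≡ 798^2 = 636804 ≡ 256
σ^8 ≡ 256^2 = 65536 ≡ 9
σ^16 ≡ 9^2 = 81
σ^32 ≡ 81^2 = 6561 ≡ 604
σ^64 ≡ 604^2 = 364816 ≡ 588
σ^128 ≡ 588^2 = 345744 ≡ 238
σ^256 ≡ 238^2 = 56644 ≡ 478
277 = 256 + 16 + 4 + 1, so σ^277 ≡ 478·81·256·272 ≡ 375 (mod 851)
375 = h, so the signature checks out.

accept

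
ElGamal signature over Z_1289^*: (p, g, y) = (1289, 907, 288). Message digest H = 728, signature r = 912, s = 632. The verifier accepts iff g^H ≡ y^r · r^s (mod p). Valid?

Left side g^H mod p:
907^728 mod 1289 = 1208
Right side y^r · r^s mod p:
288^912 mod 1289 = 365
912^632 mod 1289 = 473
365·473 = 172645 ≡ 1208 (mod 1289)
1208 ≡ 1208 (mod 1289), so the signature is genuine.

yes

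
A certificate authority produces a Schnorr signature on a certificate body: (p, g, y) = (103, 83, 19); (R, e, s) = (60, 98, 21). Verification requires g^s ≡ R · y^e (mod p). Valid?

g^s mod p:
83^21 mod 103 = 30
R · y^e mod p:
19^98 mod 103 = 4
60·4 = 240 ≡ 34 (mod 103)
30 ≠ 34; the check fails.

no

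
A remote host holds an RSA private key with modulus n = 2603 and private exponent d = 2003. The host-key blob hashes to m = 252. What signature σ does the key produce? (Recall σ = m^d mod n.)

256

m^2 ≡ 252^2 = 63504 ≡ 1032
m^4 ≡ 1032^2 = 1065024 ≡ 397
m^8 ≡ 397^2 = 157609 ≡ 1429
m^16 ≡ 1429^2 = 2042041 ≡ 1289
m^32 ≡ 1289^2 = 1661521 ≡ 807
m^64 ≡ 807^2 = 651249 ≡ 499
m^128 ≡ 499^2 = 249001 ≡ 1716
m^256 ≡ 1716^2 = 2944656 ≡ 663
m^512 ≡ 663^2 = 439569 ≡ 2265
m^1024 ≡ 2265^2 = 5130225 ≡ 2315
2003 = 1024 + 512 + 256 + 128 + 64 + 16 + 2 + 1, so m^2003 ≡ 2315·2265·663·1716·499·1289·1032·252 ≡ 256 (mod 2603)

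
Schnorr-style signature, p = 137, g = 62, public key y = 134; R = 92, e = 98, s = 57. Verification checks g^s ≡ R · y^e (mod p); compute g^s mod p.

86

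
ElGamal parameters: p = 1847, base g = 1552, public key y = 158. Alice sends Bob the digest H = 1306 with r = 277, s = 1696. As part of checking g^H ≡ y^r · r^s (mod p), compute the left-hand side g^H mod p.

Squares mod 1847: 1552^1≡1552, 1552^2≡216, 1552^4≡481, 1552^8≡486, 1552^16≡1627, 1552^32≡378, 1552^64≡665, 1552^128≡792, 1552^256≡1131, 1552^512≡1037, 1552^1024≡415
1306 = 1024 + 256 + 16 + 8 + 2, so 1552^1306 ≡ 415·1131·1627·486·216 ≡ 1196 (mod 1847)

1196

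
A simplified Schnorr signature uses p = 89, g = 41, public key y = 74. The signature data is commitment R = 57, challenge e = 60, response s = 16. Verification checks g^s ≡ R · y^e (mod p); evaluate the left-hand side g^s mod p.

45

41^2 = 1681 ≡ 79
41^4 ≡ 79^2 = 6241 ≡ 11
41^8 ≡ 11^2 = 121 ≡ 32
41^16 ≡ 32^2 = 1024 ≡ 45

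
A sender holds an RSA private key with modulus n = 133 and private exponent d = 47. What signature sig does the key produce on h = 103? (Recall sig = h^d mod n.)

h^2 ≡ 103^2 = 10609 ≡ 102
h^4 ≡ 102^2 = 10404 ≡ 30
h^8 ≡ 30^2 = 900 ≡ 102
h^16 ≡ 102^2 = 10404 ≡ 30
h^32 ≡ 30^2 = 900 ≡ 102
47 = 32 + 8 + 4 + 2 + 1, so h^47 ≡ 102·102·30·102·103 ≡ 31 (mod 133)

31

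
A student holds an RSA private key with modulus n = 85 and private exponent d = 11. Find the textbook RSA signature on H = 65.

10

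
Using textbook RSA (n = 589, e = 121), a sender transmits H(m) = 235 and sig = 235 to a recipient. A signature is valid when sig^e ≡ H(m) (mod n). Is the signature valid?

valid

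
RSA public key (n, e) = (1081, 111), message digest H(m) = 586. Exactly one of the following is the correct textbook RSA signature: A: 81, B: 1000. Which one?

Candidate A: Squares mod 1081: 81^1≡81, 81^2≡75, 81^4≡220, 81^8≡836, 81^16≡570, 81^32≡600, 81^64≡27; 111 = 64 + 32 + 8 + 4 + 2 + 1, so 81^111 ≡ 27·600·836·220·75·81 ≡ 495 (mod 1081)
Candidate B: Squares mod 1081: 1000^1≡1000, 1000^2≡75, 1000^4≡220, 1000^8≡836, 1000^16≡570, 1000^32≡600, 1000^64≡27; 111 = 64 + 32 + 8 + 4 + 2 + 1, so 1000^111 ≡ 27·600·836·220·75·1000 ≡ 586 (mod 1081)
  → matches H(m) = 586

B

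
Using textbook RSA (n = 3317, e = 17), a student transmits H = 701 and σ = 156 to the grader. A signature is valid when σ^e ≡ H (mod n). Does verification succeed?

Squares mod 3317: σ^1≡156, σ^2≡1117, σ^4≡497, σ^8≡1551, σ^16≡776
17 = 16 + 1, so σ^17 ≡ 776·156 ≡ 1644 (mod 3317)
σ^17 mod 3317 = 1644, but H = 701.

fails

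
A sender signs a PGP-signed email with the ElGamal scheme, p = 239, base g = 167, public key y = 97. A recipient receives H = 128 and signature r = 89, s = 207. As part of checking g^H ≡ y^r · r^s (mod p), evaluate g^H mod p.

Squares mod 239: 167^1≡167, 167^2≡165, 167^4≡218, 167^8≡202, 167^16≡174, 167^32≡162, 167^64≡193, 167^128≡204
167^128 ≡ 204 (mod 239)

204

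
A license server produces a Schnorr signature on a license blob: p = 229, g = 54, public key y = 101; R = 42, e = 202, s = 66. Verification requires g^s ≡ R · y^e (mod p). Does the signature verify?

g^s mod p:
Squares mod 229: 54^1≡54, 54^2≡168, 54^4≡57, 54^8≡43, 54^16≡17, 54^32≡60, 54^64≡165
66 = 64 + 2, so 54^66 ≡ 165·168 ≡ 11 (mod 229)
R · y^e mod p:
Squares mod 229: 101^1≡101, 101^2≡125, 101^4≡53, 101^8≡61, 101^16≡57, 101^32≡43, 101^64≡17, 101^128≡60
202 = 128 + 64 + 8 + 2, so 101^202 ≡ 60·17·61·125 ≡ 202 (mod 229)
42·202 = 8484 ≡ 11 (mod 229)
11 ≡ 11 (mod 229); signature holds.

verifies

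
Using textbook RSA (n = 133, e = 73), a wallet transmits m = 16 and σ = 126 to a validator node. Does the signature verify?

does not verify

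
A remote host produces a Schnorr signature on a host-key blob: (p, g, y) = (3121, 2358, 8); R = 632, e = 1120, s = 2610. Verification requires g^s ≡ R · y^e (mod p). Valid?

yes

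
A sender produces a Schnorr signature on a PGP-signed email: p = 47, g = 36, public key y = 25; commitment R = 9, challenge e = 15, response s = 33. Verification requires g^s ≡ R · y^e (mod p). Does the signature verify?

verifies

g^s mod p:
36^2 = 1296 ≡ 27
36^4 ≡ 27^2 = 729 ≡ 24
36^8 ≡ 24^2 = 576 ≡ 12
36^16 ≡ 12^2 = 144 ≡ 3
36^32 ≡ 3^2 = 9
33 = 32 + 1, so 36^33 ≡ 9·36 ≡ 42 (mod 47)
R · y^e mod p:
25^2 = 625 ≡ 14
25^4 ≡ 14^2 = 196 ≡ 8
25^8 ≡ 8^2 = 64 ≡ 17
15 = 8 + 4 + 2 + 1, so 25^15 ≡ 17·8·14·25 ≡ 36 (mod 47)
9·36 = 324 ≡ 42 (mod 47)
42 ≡ 42 (mod 47); signature holds.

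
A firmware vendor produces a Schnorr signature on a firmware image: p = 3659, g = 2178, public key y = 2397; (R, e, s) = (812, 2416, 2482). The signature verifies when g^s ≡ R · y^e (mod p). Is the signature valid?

g^s mod p:
2178^2482 mod 3659 = 3061
R · y^e mod p:
2397^2416 mod 3659 = 1270
812·1270 = 1031240 ≡ 3061 (mod 3659)
3061 ≡ 3061 (mod 3659); signature holds.

valid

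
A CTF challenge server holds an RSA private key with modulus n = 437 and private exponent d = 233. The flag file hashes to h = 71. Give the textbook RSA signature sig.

395

Squares mod 437: h^1≡71, h^2≡234, h^4≡131, h^8≡118, h^16≡377, h^32≡104, h^64≡328, h^128≡82
233 = 128 + 64 + 32 + 8 + 1, so h^233 ≡ 82·328·104·118·71 ≡ 395 (mod 437)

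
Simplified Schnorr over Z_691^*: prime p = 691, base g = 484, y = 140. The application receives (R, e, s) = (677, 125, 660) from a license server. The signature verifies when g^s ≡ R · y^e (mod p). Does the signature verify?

g^s mod p:
484^2 = 234256 ≡ 7
484^4 ≡ 7^2 = 49
484^8 ≡ 49^2 = 2401 ≡ 328
484^16 ≡ 328^2 = 107584 ≡ 479
484^32 ≡ 479^2 = 229441 ≡ 29
484^64 ≡ 29^2 = 841 ≡ 150
484^128 ≡ 150^2 = 22500 ≡ 388
484^256 ≡ 388^2 = 150544 ≡ 597
484^512 ≡ 597^2 = 356409 ≡ 544
660 = 512 + 128 + 16 + 4, so 484^660 ≡ 544·388·479·49 ≡ 310 (mod 691)
R · y^e mod p:
140^2 = 19600 ≡ 252
140^4 ≡ 252^2 = 63504 ≡ 623
140^8 ≡ 623^2 = 388129 ≡ 478
140^16 ≡ 478^2 = 228484 ≡ 454
140^32 ≡ 454^2 = 206116 ≡ 198
140^64 ≡ 198^2 = 39204 ≡ 508
125 = 64 + 32 + 16 + 8 + 4 + 1, so 140^125 ≡ 508·198·454·478·623·140 ≡ 274 (mod 691)
677·274 = 185498 ≡ 310 (mod 691)
310 ≡ 310 (mod 691); signature holds.

verifies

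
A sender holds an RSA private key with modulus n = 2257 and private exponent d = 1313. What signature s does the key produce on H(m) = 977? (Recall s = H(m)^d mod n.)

(H(m))^2 ≡ 977^2 = 954529 ≡ 2075
(H(m))^4 ≡ 2075^2 = 4305625 ≡ 1526
(H(m))^8 ≡ 1526^2 = 2328676 ≡ 1709
(H(m))^16 ≡ 1709^2 = 2920681 ≡ 123
(H(m))^32 ≡ 123^2 = 15129 ≡ 1587
(H(m))^64 ≡ 1587^2 = 2518569 ≡ 2014
(H(m))^128 ≡ 2014^2 = 4056196 ≡ 367
(H(m))^256 ≡ 367^2 = 134689 ≡ 1526
(H(m))^512 ≡ 1526^2 = 2328676 ≡ 1709
(H(m))^1024 ≡ 1709^2 = 2920681 ≡ 123
1313 = 1024 + 256 + 32 + 1, so (H(m))^1313 ≡ 123·1526·1587·977 ≡ 550 (mod 2257)

550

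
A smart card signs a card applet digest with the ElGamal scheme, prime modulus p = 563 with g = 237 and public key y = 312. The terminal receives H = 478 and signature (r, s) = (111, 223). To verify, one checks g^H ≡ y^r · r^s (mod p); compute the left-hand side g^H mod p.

396

237^2 = 56169 ≡ 432
237^4 ≡ 432^2 = 186624 ≡ 271
237^8 ≡ 271^2 = 73441 ≡ 251
237^16 ≡ 251^2 = 63001 ≡ 508
237^32 ≡ 508^2 = 258064 ≡ 210
237^64 ≡ 210^2 = 44100 ≡ 186
237^128 ≡ 186^2 = 34596 ≡ 253
237^256 ≡ 253^2 = 64009 ≡ 390
478 = 256 + 128 + 64 + 16 + 8 + 4 + 2, so 237^478 ≡ 390·253·186·508·251·271·432 ≡ 396 (mod 563)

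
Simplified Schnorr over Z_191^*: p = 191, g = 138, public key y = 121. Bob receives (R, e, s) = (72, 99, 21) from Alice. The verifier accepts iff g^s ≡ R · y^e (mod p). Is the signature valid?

valid

g^s mod p:
138^2 = 19044 ≡ 135
138^4 ≡ 135^2 = 18225 ≡ 80
138^8 ≡ 80^2 = 6400 ≡ 97
138^16 ≡ 97^2 = 9409 ≡ 50
21 = 16 + 4 + 1, so 138^21 ≡ 50·80·138 ≡ 10 (mod 191)
R · y^e mod p:
121^2 = 14641 ≡ 125
121^4 ≡ 125^2 = 15625 ≡ 154
121^8 ≡ 154^2 = 23716 ≡ 32
121^16 ≡ 32^2 = 1024 ≡ 69
121^32 ≡ 69^2 = 4761 ≡ 177
121^64 ≡ 177^2 = 31329 ≡ 5
99 = 64 + 32 + 2 + 1, so 121^99 ≡ 5·177·125·121 ≡ 154 (mod 191)
72·154 = 11088 ≡ 10 (mod 191)
10 ≡ 10 (mod 191); signature holds.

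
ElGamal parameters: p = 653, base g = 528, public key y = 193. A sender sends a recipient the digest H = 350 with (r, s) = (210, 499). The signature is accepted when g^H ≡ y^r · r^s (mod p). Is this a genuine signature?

Left side g^H mod p:
Squares mod 653: 528^1≡528, 528^2≡606, 528^4≡250, 528^8≡465, 528^16≡82, 528^32≡194, 528^64≡415, 528^128≡486, 528^256≡463
350 = 256 + 64 + 16 + 8 + 4 + 2, so 528^350 ≡ 463·415·82·465·250·606 ≡ 397 (mod 653)
Right side y^r · r^s mod p:
Squares mod 653: 193^1≡193, 193^2≡28, 193^4≡131, 193^8≡183, 193^16≡186, 193^32≡640, 193^64≡169, 193^128≡482
210 = 128 + 64 + 16 + 2, so 193^210 ≡ 482·169·186·28 ≡ 60 (mod 653)
Squares mod 653: 210^1≡210, 210^2≡349, 210^4≡343, 210^8≡109, 210^16≡127, 210^32≡457, 210^64≡542, 210^128≡567, 210^256≡213
499 = 256 + 128 + 64 + 32 + 16 + 2 + 1, so 210^499 ≡ 213·567·542·457·127·349·210 ≡ 584 (mod 653)
60·584 = 35040 ≡ 431 (mod 653)
397 ≠ 431, so verification fails.

forged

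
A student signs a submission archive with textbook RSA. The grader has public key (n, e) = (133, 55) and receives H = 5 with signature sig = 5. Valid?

yes

sig^55 mod 133 = 5
5 = H, so the signature checks out.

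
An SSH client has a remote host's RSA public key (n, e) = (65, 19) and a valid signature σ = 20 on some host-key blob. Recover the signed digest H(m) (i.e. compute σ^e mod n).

45

σ^2 ≡ 20^2 = 400 ≡ 10
σ^4 ≡ 10^2 = 100 ≡ 35
σ^8 ≡ 35^2 = 1225 ≡ 55
σ^16 ≡ 55^2 = 3025 ≡ 35
19 = 16 + 2 + 1, so σ^19 ≡ 35·10·20 ≡ 45 (mod 65)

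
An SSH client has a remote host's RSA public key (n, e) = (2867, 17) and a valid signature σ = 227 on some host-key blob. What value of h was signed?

σ^17 mod 2867 = 861

861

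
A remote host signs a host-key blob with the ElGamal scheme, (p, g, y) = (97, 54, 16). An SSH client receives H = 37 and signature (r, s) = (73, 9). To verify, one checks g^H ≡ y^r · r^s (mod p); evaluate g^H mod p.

54^2 = 2916 ≡ 6
54^4 ≡ 6^2 = 36
54^8 ≡ 36^2 = 1296 ≡ 35
54^16 ≡ 35^2 = 1225 ≡ 61
54^32 ≡ 61^2 = 3721 ≡ 35
37 = 32 + 4 + 1, so 54^37 ≡ 35·36·54 ≡ 43 (mod 97)

43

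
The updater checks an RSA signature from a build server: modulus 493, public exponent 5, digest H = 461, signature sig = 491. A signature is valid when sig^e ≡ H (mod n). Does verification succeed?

passes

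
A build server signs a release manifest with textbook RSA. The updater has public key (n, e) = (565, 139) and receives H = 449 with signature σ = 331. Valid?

no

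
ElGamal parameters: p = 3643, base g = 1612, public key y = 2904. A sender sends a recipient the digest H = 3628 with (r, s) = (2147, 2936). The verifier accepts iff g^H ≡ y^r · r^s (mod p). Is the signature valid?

invalid

Left side g^H mod p:
Squares mod 3643: 1612^1≡1612, 1612^2≡1085, 1612^4≡536, 1612^8≡3142, 1612^16≡3277, 1612^32≡2808, 1612^64≡1412, 1612^128≡1023, 1612^256≡988, 1612^512≡3463, 1612^1024≡3256, 1612^2048≡406
3628 = 2048 + 1024 + 512 + 32 + 8 + 4, so 1612^3628 ≡ 406·3256·3463·2808·3142·536 ≡ 1719 (mod 3643)
Right side y^r · r^s mod p:
Squares mod 3643: 2904^1≡2904, 2904^2≡3314, 2904^4≡2594, 2904^8≡215, 2904^16≡2509, 2904^32≡3620, 2904^64≡529, 2904^128≡2973, 2904^256≡811, 2904^512≡1981, 2904^1024≡850, 2904^2048≡1186
2147 = 2048 + 64 + 32 + 2 + 1, so 2904^2147 ≡ 1186·529·3620·3314·2904 ≡ 902 (mod 3643)
Squares mod 3643: 2147^1≡2147, 2147^2≡1214, 2147^4≡2024, 2147^8≡1844, 2147^16≡1417, 2147^32≡596, 2147^64≡1845, 2147^128≡1463, 2147^256≡1928, 2147^512≡1324, 2147^1024≡693, 2147^2048≡3016
2936 = 2048 + 512 + 256 + 64 + 32 + 16 + 8, so 2147^2936 ≡ 3016·1324·1928·1845·596·1417·1844 ≡ 1444 (mod 3643)
902·1444 = 1302488 ≡ 1937 (mod 3643)
1719 ≠ 1937, so verification fails.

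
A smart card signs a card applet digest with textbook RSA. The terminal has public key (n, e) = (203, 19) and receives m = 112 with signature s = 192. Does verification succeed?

s^19 mod 203 = 101
s^19 mod 203 = 101, but m = 112.

fails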